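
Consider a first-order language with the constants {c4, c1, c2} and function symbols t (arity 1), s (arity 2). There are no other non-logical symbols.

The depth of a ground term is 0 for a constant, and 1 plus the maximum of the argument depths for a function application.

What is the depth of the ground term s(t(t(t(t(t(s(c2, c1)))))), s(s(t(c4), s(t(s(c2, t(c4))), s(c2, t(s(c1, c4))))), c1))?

depth(s(c2, c1)) = 1 + max(0, 0) = 1
depth(t(s(c2, c1))) = 1 + depth(s(c2, c1)) = 1 + 1 = 2
depth(t(t(s(c2, c1)))) = 1 + depth(t(s(c2, c1))) = 1 + 2 = 3
depth(t(t(t(s(c2, c1))))) = 1 + depth(t(t(s(c2, c1)))) = 1 + 3 = 4
depth(t(t(t(t(s(c2, c1)))))) = 1 + depth(t(t(t(s(c2, c1))))) = 1 + 4 = 5
depth(t(t(t(t(t(s(c2, c1))))))) = 1 + depth(t(t(t(t(s(c2, c1)))))) = 1 + 5 = 6
depth(t(c4)) = 1 + depth(c4) = 1 + 0 = 1
depth(s(c2, t(c4))) = 1 + max(0, 1) = 2
depth(t(s(c2, t(c4)))) = 1 + depth(s(c2, t(c4))) = 1 + 2 = 3
depth(s(c1, c4)) = 1 + max(0, 0) = 1
depth(t(s(c1, c4))) = 1 + depth(s(c1, c4)) = 1 + 1 = 2
depth(s(c2, t(s(c1, c4)))) = 1 + max(0, 2) = 3
depth(s(t(s(c2, t(c4))), s(c2, t(s(c1, c4))))) = 1 + max(3, 3) = 4
depth(s(t(c4), s(t(s(c2, t(c4))), s(c2, t(s(c1, c4)))))) = 1 + max(1, 4) = 5
depth(s(s(t(c4), s(t(s(c2, t(c4))), s(c2, t(s(c1, c4))))), c1)) = 1 + max(5, 0) = 6
depth(s(t(t(t(t(t(s(c2, c1)))))), s(s(t(c4), s(t(s(c2, t(c4))), s(c2, t(s(c1, c4))))), c1))) = 1 + max(6, 6) = 7

7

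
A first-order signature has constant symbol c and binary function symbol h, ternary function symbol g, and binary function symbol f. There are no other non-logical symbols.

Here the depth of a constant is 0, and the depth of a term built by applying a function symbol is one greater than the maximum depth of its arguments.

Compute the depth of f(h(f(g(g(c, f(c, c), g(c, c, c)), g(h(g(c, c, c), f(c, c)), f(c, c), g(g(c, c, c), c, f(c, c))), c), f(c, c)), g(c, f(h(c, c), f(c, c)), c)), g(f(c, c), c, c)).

7

depth(f(c, c)) = 1 + max(0, 0) = 1
depth(g(c, c, c)) = 1 + max(0, 0, 0) = 1
depth(g(c, f(c, c), g(c, c, c))) = 1 + max(0, 1, 1) = 2
depth(h(g(c, c, c), f(c, c))) = 1 + max(1, 1) = 2
depth(g(g(c, c, c), c, f(c, c))) = 1 + max(1, 0, 1) = 2
depth(g(h(g(c, c, c), f(c, c)), f(c, c), g(g(c, c, c), c, f(c, c)))) = 1 + max(2, 1, 2) = 3
depth(g(g(c, f(c, c), g(c, c, c)), g(h(g(c, c, c), f(c, c)), f(c, c), g(g(c, c, c), c, f(c, c))), c)) = 1 + max(2, 3, 0) = 4
depth(f(g(g(c, f(c, c), g(c, c, c)), g(h(g(c, c, c), f(c, c)), f(c, c), g(g(c, c, c), c, f(c, c))), c), f(c, c))) = 1 + max(4, 1) = 5
depth(h(c, c)) = 1 + max(0, 0) = 1
depth(f(h(c, c), f(c, c))) = 1 + max(1, 1) = 2
depth(g(c, f(h(c, c), f(c, c)), c)) = 1 + max(0, 2, 0) = 3
depth(h(f(g(g(c, f(c, c), g(c, c, c)), g(h(g(c, c, c), f(c, c)), f(c, c), g(g(c, c, c), c, f(c, c))), c), f(c, c)), g(c, f(h(c, c), f(c, c)), c))) = 1 + max(5, 3) = 6
depth(g(f(c, c), c, c)) = 1 + max(1, 0, 0) = 2
depth(f(h(f(g(g(c, f(c, c), g(c, c, c)), g(h(g(c, c, c), f(c, c)), f(c, c), g(g(c, c, c), c, f(c, c))), c), f(c, c)), g(c, f(h(c, c), f(c, c)), c)), g(f(c, c), c, c))) = 1 + max(6, 2) = 7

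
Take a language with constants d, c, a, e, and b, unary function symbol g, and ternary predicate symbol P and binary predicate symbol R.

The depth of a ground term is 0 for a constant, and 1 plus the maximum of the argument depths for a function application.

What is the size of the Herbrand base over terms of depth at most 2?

First count ground terms of depth ≤ 2.
Write N_k for the number of ground terms of depth ≤ k. A term of depth ≤ k is either a constant or a function symbol applied to arguments of depth ≤ k−1, so N_k = 5 + N_{k-1}.
N_0 = 5
N_1 = 5 + 5 = 10
N_2 = 5 + 10 = 15
So |H| = 15.
For each predicate symbol, the number of ground atoms is |H| raised to its arity; summing:
  P: 15^3 = 3375;  R: 15^2 = 225
Total ground atoms: 3375 + 225 = 3600.

3600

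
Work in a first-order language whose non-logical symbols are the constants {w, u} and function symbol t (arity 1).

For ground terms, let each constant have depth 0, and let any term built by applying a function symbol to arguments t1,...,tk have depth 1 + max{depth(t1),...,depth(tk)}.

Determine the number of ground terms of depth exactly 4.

Count level by level. With function symbols t/1, the terms of depth ≤ k are the 2 constants together with each function applied to depth-≤(k−1) tuples, so N_k = 2 + N_{k-1}.
N_0 = 2
N_1 = 2 + 2 = 4
N_2 = 2 + 4 = 6
N_3 = 2 + 6 = 8
N_4 = 2 + 8 = 10
Terms of depth exactly 4: N_4 − N_3 = 10 − 8 = 2.

2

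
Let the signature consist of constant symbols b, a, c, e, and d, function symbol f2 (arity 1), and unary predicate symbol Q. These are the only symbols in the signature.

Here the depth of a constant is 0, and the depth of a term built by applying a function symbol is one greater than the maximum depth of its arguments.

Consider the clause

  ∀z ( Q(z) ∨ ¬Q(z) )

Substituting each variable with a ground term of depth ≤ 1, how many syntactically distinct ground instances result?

10

Ground terms of depth ≤ 1:
  Count level by level. With function symbols f2/1, the terms of depth ≤ k are the 5 constants together with each function applied to depth-≤(k−1) tuples, so N_k = 5 + N_{k-1}.
  N_0 = 5
  N_1 = 5 + 5 = 10
So there are 10 ground terms available for substitution.
The clause has 1 distinct variable (z), which appears in the body. In the free term algebra distinct substitutions yield syntactically distinct ground instances.
Number of ground instances = 10.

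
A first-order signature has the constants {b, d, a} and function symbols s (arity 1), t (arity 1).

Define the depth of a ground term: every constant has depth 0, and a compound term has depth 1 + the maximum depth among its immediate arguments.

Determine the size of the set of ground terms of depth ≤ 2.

Let N_k count ground terms of depth at most k. Each non-constant term of depth ≤ k is some function symbol applied to depth-≤(k−1) arguments, giving N_k = 3 + N_{k-1} + N_{k-1}.
N_0 = 3
N_1 = 3 + 3 + 3 = 9
N_2 = 3 + 9 + 9 = 21

21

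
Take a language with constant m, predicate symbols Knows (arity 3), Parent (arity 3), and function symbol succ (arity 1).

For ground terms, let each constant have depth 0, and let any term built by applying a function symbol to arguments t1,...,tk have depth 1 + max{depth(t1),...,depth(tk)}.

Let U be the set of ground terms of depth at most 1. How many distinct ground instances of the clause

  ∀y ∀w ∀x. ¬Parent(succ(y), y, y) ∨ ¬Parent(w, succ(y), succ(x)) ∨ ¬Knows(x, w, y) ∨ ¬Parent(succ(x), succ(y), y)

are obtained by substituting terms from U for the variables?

8

Ground terms of depth ≤ 1:
  Count level by level. With function symbols succ/1, the terms of depth ≤ k are the 1 constant together with each function applied to depth-≤(k−1) tuples, so N_k = 1 + N_{k-1}.
  N_0 = 1
  N_1 = 1 + 1 = 2
So there are 2 ground terms available for substitution.
There are 3 variables to instantiate (y, w, x), each occurring in at least one literal, so different choices give different ground instances.
Number of ground instances = 2^3 = 8.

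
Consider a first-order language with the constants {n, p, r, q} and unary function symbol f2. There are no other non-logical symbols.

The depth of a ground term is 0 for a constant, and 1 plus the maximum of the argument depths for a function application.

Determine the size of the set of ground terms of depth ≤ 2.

12

Write N_k for the number of ground terms of depth ≤ k. A term of depth ≤ k is either a constant or a function symbol applied to arguments of depth ≤ k−1, so N_k = 4 + N_{k-1}.
N_0 = 4
N_1 = 4 + 4 = 8
N_2 = 4 + 8 = 12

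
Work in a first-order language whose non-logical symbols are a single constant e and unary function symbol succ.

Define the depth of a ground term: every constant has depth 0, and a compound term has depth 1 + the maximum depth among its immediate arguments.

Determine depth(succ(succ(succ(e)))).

3

depth(succ(e)) = 1 + depth(e) = 1 + 0 = 1
depth(succ(succ(e))) = 1 + depth(succ(e)) = 1 + 1 = 2
depth(succ(succ(succ(e)))) = 1 + depth(succ(succ(e))) = 1 + 2 = 3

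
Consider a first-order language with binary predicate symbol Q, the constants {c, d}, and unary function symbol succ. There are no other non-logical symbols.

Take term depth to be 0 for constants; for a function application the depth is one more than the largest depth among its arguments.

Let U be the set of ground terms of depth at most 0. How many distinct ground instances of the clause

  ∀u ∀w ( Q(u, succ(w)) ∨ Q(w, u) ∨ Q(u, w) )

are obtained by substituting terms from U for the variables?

Ground terms of depth ≤ 0:
  Let N_k = |{terms of depth ≤ k}|. Then N_0 = 2 and N_k = 2 + N_{k-1} for k ≥ 1 (one summand per function symbol, arity giving the exponent).
  N_0 = 2
  Explicitly: c, d.
So there are 2 ground terms available for substitution.
The body mentions every one of the 2 quantified variables; since ground terms form a free algebra, no two substitutions collapse to the same formula.
Number of ground instances = 2^2 = 4.

4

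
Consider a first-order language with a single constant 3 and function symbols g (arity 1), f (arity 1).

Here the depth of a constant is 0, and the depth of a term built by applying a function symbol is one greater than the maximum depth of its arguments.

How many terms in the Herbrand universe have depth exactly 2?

Write N_k for the number of ground terms of depth ≤ k. A term of depth ≤ k is either a constant or a function symbol applied to arguments of depth ≤ k−1, so N_k = 1 + N_{k-1} + N_{k-1}.
N_0 = 1
N_1 = 1 + 1 + 1 = 3
N_2 = 1 + 3 + 3 = 7
Terms of depth exactly 2: N_2 − N_1 = 7 − 3 = 4.

4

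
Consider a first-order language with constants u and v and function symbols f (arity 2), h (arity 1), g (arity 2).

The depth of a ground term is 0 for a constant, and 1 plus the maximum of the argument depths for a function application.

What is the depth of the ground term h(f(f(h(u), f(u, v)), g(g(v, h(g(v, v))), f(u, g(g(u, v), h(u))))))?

depth(h(u)) = 1 + depth(u) = 1 + 0 = 1
depth(f(u, v)) = 1 + max(0, 0) = 1
depth(f(h(u), f(u, v))) = 1 + max(1, 1) = 2
depth(g(v, v)) = 1 + max(0, 0) = 1
depth(h(g(v, v))) = 1 + depth(g(v, v)) = 1 + 1 = 2
depth(g(v, h(g(v, v)))) = 1 + max(0, 2) = 3
depth(g(u, v)) = 1 + max(0, 0) = 1
depth(g(g(u, v), h(u))) = 1 + max(1, 1) = 2
depth(f(u, g(g(u, v), h(u)))) = 1 + max(0, 2) = 3
depth(g(g(v, h(g(v, v))), f(u, g(g(u, v), h(u))))) = 1 + max(3, 3) = 4
depth(f(f(h(u), f(u, v)), g(g(v, h(g(v, v))), f(u, g(g(u, v), h(u)))))) = 1 + max(2, 4) = 5
depth(h(f(f(h(u), f(u, v)), g(g(v, h(g(v, v))), f(u, g(g(u, v), h(u))))))) = 1 + depth(f(f(h(u), f(u, v)), g(g(v, h(g(v, v))), f(u, g(g(u, v), h(u)))))) = 1 + 5 = 6

6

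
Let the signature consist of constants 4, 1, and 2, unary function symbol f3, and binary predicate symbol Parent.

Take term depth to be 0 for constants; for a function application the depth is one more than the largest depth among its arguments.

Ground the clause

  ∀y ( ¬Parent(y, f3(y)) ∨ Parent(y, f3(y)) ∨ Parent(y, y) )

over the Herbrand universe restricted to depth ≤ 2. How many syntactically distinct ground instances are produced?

Ground terms of depth ≤ 2:
  Let N_k = |{terms of depth ≤ k}|. Then N_0 = 3 and N_k = 3 + N_{k-1} for k ≥ 1 (one summand per function symbol, arity giving the exponent).
  N_0 = 3
  N_1 = 3 + 3 = 6
  N_2 = 3 + 6 = 9
  Explicitly: 4, 1, 2, f3(4), f3(1), f3(2), f3(f3(4)), f3(f3(1)), f3(f3(2)).
So there are 9 ground terms available for substitution.
There is 1 variable to instantiate (y),  occurring in at least one literal, so different choices give different ground instances.
Number of ground instances = 9.

9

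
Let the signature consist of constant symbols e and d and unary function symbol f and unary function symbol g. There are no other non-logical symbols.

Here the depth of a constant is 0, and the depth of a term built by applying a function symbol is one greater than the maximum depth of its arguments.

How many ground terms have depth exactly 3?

16

Write N_k for the number of ground terms of depth ≤ k. A term of depth ≤ k is either a constant or a function symbol applied to arguments of depth ≤ k−1, so N_k = 2 + N_{k-1} + N_{k-1}.
N_0 = 2
N_1 = 2 + 2 + 2 = 6
N_2 = 2 + 6 + 6 = 14
N_3 = 2 + 14 + 14 = 30
Terms of depth exactly 3: N_3 − N_2 = 30 − 14 = 16.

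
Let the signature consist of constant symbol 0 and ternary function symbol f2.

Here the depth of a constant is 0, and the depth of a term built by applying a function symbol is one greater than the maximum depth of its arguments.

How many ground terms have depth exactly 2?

Let N_k = |{terms of depth ≤ k}|. Then N_0 = 1 and N_k = 1 + N_{k-1}^3 for k ≥ 1 (one summand per function symbol, arity giving the exponent).
N_0 = 1
N_1 = 1 + 1^3 = 2
N_2 = 1 + 2^3 = 9
Terms of depth exactly 2: N_2 − N_1 = 9 − 2 = 7.

7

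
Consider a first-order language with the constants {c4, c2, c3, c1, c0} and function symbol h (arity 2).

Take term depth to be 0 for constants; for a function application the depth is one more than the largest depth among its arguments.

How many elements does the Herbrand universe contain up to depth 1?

If N_k denotes the number of depth-≤k ground terms, the 5 constants give N_0 = 5, and each function symbol of arity r contributes N_{k-1}^r new terms at level k: N_k = 5 + N_{k-1}^2.
N_0 = 5
N_1 = 5 + 5^2 = 30

30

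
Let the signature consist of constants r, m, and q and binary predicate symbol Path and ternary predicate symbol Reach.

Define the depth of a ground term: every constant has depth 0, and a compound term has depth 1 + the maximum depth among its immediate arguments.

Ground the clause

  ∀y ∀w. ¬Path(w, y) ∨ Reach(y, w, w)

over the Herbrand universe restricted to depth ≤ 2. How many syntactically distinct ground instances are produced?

Ground terms of depth ≤ 2:
  With no function symbols every ground term is a constant, so there are exactly 3 ground terms at every depth bound.
  N_0 = 3
  N_1 = 3
  N_2 = 3
  Explicitly: r, m, q.
So there are 3 ground terms available for substitution.
The clause has 2 distinct variables (y, w), each appearing in the body. In the free term algebra distinct substitutions yield syntactically distinct ground instances.
Number of ground instances = 3^2 = 9.

9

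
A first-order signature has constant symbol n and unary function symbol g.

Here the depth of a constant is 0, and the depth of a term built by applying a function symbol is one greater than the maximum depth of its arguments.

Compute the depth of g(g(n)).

2

depth(g(n)) = 1 + depth(n) = 1 + 0 = 1
depth(g(g(n))) = 1 + depth(g(n)) = 1 + 1 = 2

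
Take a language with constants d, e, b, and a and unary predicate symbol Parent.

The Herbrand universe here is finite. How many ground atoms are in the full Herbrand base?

With no function symbols, the Herbrand universe is just the 4 constants.
Ground atoms per predicate: Parent: 4.
Herbrand base size = 4 = 4.

4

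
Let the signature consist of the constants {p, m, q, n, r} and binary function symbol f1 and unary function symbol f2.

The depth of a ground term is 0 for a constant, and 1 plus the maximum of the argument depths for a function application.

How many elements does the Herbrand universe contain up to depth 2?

If N_k denotes the number of depth-≤k ground terms, the 5 constants give N_0 = 5, and each function symbol of arity r contributes N_{k-1}^r new terms at level k: N_k = 5 + N_{k-1}^2 + N_{k-1}.
N_0 = 5
N_1 = 5 + 5^2 + 5 = 35
N_2 = 5 + 35^2 + 35 = 1265

1265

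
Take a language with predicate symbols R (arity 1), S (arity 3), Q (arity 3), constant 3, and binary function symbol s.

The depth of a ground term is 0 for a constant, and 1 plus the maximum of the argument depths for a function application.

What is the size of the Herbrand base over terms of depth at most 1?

First count ground terms of depth ≤ 1.
If N_k denotes the number of depth-≤k ground terms, the 1 constant gives N_0 = 1, and each function symbol of arity r contributes N_{k-1}^r new terms at level k: N_k = 1 + N_{k-1}^2.
N_0 = 1
N_1 = 1 + 1^2 = 2
So |H| = 2.
Each predicate of arity r yields |H|^r ground atoms (one per choice of an r-tuple from H):
  R: 2;  S: 2^3 = 8;  Q: 2^3 = 8
Total ground atoms: 2 + 8 + 8 = 18.

18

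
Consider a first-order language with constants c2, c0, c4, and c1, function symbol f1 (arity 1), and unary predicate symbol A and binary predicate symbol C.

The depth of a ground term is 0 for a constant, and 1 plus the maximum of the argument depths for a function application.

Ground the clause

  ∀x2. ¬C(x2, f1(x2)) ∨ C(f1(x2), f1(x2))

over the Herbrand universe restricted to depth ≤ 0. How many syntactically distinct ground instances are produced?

4

Ground terms of depth ≤ 0:
  Count level by level. With function symbols f1/1, the terms of depth ≤ k are the 4 constants together with each function applied to depth-≤(k−1) tuples, so N_k = 4 + N_{k-1}.
  N_0 = 4
  Explicitly: c2, c0, c4, c1.
So there are 4 ground terms available for substitution.
The body mentions the single quantified variable x2; since ground terms form a free algebra, no two substitutions collapse to the same formula.
Number of ground instances = 4.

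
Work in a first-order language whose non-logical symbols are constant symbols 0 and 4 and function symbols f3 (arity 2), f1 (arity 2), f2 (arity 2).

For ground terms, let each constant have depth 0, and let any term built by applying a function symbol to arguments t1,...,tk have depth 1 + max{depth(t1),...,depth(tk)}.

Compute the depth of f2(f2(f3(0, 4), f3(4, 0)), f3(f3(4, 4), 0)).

depth(f3(0, 4)) = 1 + max(0, 0) = 1
depth(f3(4, 0)) = 1 + max(0, 0) = 1
depth(f2(f3(0, 4), f3(4, 0))) = 1 + max(1, 1) = 2
depth(f3(4, 4)) = 1 + max(0, 0) = 1
depth(f3(f3(4, 4), 0)) = 1 + max(1, 0) = 2
depth(f2(f2(f3(0, 4), f3(4, 0)), f3(f3(4, 4), 0))) = 1 + max(2, 2) = 3

3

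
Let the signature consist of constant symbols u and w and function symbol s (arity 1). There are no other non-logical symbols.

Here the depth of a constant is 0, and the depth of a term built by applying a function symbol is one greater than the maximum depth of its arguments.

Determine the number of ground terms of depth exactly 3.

2

Let N_k = |{terms of depth ≤ k}|. Then N_0 = 2 and N_k = 2 + N_{k-1} for k ≥ 1 (one summand per function symbol, arity giving the exponent).
N_0 = 2
N_1 = 2 + 2 = 4
N_2 = 2 + 4 = 6
N_3 = 2 + 6 = 8
Terms of depth exactly 3: N_3 − N_2 = 8 − 6 = 2.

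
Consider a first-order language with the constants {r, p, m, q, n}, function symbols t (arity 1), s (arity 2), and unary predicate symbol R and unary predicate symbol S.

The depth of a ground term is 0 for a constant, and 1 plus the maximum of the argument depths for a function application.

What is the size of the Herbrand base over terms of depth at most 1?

70

First count ground terms of depth ≤ 1.
Write N_k for the number of ground terms of depth ≤ k. A term of depth ≤ k is either a constant or a function symbol applied to arguments of depth ≤ k−1, so N_k = 5 + N_{k-1} + N_{k-1}^2.
N_0 = 5
N_1 = 5 + 5 + 5^2 = 35
So |H| = 35.
Ground atoms are formed by filling each argument slot of a predicate with a term from H, so an r-ary predicate gives |H|^r atoms:
  R: 35;  S: 35
Total ground atoms: 35 + 35 = 70.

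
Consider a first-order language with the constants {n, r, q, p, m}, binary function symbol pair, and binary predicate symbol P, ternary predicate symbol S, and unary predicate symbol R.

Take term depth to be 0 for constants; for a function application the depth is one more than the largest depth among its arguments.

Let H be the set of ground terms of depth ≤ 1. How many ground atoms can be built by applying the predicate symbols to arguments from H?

27930

First count ground terms of depth ≤ 1.
Count level by level. With function symbols pair/2, the terms of depth ≤ k are the 5 constants together with each function applied to depth-≤(k−1) tuples, so N_k = 5 + N_{k-1}^2.
N_0 = 5
N_1 = 5 + 5^2 = 30
So |H| = 30.
Ground atoms are formed by filling each argument slot of a predicate with a term from H, so an r-ary predicate gives |H|^r atoms:
  P: 30^2 = 900;  S: 30^3 = 27000;  R: 30
Total ground atoms: 900 + 27000 + 30 = 27930.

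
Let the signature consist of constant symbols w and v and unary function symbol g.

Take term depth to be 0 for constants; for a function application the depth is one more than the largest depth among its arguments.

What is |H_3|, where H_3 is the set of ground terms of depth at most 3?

Let N_k count ground terms of depth at most k. Each non-constant term of depth ≤ k is some function symbol applied to depth-≤(k−1) arguments, giving N_k = 2 + N_{k-1}.
N_0 = 2
N_1 = 2 + 2 = 4
N_2 = 2 + 4 = 6
N_3 = 2 + 6 = 8
Explicitly: w, v, g(w), g(v), g(g(w)), g(g(v)), g(g(g(w))), g(g(g(v))).

8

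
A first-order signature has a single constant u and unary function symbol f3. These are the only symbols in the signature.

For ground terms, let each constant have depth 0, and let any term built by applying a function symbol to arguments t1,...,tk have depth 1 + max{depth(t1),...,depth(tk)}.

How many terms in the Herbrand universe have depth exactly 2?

1

Write N_k for the number of ground terms of depth ≤ k. A term of depth ≤ k is either a constant or a function symbol applied to arguments of depth ≤ k−1, so N_k = 1 + N_{k-1}.
N_0 = 1
N_1 = 1 + 1 = 2
N_2 = 1 + 2 = 3
Terms of depth exactly 2: N_2 − N_1 = 3 − 2 = 1.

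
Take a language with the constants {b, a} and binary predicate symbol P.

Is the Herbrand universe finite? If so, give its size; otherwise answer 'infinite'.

2

There are no function symbols, so every ground term is one of the 2 constants.
The Herbrand universe is {b, a}, which is finite with 2 elements.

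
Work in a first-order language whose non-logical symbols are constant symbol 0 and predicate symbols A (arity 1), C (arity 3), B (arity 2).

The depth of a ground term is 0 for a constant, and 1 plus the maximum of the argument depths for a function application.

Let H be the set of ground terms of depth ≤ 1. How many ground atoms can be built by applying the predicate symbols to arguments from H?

First count ground terms of depth ≤ 1.
With no function symbols every ground term is a constant, so there is exactly 1 ground term at every depth bound.
N_0 = 1
N_1 = 1
So |H| = 1.
Ground atoms are formed by filling each argument slot of a predicate with a term from H, so an r-ary predicate gives |H|^r atoms:
  A: 1;  C: 1^3 = 1;  B: 1^2 = 1
Total ground atoms: 1 + 1 + 1 = 3.

3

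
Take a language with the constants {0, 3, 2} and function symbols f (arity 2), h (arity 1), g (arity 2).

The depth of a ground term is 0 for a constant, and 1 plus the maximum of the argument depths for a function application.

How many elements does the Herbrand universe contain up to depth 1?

24

If N_k denotes the number of depth-≤k ground terms, the 3 constants give N_0 = 3, and each function symbol of arity r contributes N_{k-1}^r new terms at level k: N_k = 3 + N_{k-1}^2 + N_{k-1} + N_{k-1}^2.
N_0 = 3
N_1 = 3 + 3^2 + 3 + 3^2 = 24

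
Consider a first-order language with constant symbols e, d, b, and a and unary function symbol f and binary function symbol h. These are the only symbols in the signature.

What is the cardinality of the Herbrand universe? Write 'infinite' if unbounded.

infinite

The signature has at least one function symbol (f, arity 1) and at least one constant (e).
Iterating f gives infinitely many distinct ground terms: e, f(e), f(f(e)), ...
So the Herbrand universe is infinite.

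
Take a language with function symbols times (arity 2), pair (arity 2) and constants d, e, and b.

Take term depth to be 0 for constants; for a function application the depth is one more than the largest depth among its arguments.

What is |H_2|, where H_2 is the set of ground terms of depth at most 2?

885

Write N_k for the number of ground terms of depth ≤ k. A term of depth ≤ k is either a constant or a function symbol applied to arguments of depth ≤ k−1, so N_k = 3 + N_{k-1}^2 + N_{k-1}^2.
N_0 = 3
N_1 = 3 + 3^2 + 3^2 = 21
N_2 = 3 + 21^2 + 21^2 = 885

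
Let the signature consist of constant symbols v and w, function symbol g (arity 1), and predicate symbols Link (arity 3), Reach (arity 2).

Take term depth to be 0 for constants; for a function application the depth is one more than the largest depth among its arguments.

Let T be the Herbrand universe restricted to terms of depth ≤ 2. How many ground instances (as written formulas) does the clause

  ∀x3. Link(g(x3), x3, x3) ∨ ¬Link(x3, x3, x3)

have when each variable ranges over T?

Ground terms of depth ≤ 2:
  Count level by level. With function symbols g/1, the terms of depth ≤ k are the 2 constants together with each function applied to depth-≤(k−1) tuples, so N_k = 2 + N_{k-1}.
  N_0 = 2
  N_1 = 2 + 2 = 4
  N_2 = 2 + 4 = 6
So there are 6 ground terms available for substitution.
The clause has 1 distinct variable (x3), which appears in the body. In the free term algebra distinct substitutions yield syntactically distinct ground instances.
Number of ground instances = 6.

6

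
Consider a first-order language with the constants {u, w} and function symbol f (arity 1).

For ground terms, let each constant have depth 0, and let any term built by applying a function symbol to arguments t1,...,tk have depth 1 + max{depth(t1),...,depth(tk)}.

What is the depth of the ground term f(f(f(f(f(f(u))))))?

6

depth(f(u)) = 1 + depth(u) = 1 + 0 = 1
depth(f(f(u))) = 1 + depth(f(u)) = 1 + 1 = 2
depth(f(f(f(u)))) = 1 + depth(f(f(u))) = 1 + 2 = 3
depth(f(f(f(f(u))))) = 1 + depth(f(f(f(u)))) = 1 + 3 = 4
depth(f(f(f(f(f(u)))))) = 1 + depth(f(f(f(f(u))))) = 1 + 4 = 5
depth(f(f(f(f(f(f(u))))))) = 1 + depth(f(f(f(f(f(u)))))) = 1 + 5 = 6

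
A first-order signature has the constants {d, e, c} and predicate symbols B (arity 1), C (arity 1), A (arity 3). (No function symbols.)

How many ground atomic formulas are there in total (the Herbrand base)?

33

With no function symbols, the Herbrand universe is just the 3 constants.
Ground atoms per predicate: B: 3, C: 3, A: 3^3 = 27.
Herbrand base size = 3 + 3 + 27 = 33.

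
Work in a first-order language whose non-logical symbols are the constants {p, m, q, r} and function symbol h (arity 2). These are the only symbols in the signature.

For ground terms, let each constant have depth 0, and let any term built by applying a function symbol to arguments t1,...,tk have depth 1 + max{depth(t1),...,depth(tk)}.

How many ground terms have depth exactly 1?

If N_k denotes the number of depth-≤k ground terms, the 4 constants give N_0 = 4, and each function symbol of arity r contributes N_{k-1}^r new terms at level k: N_k = 4 + N_{k-1}^2.
N_0 = 4
N_1 = 4 + 4^2 = 20
Terms of depth exactly 1: N_1 − N_0 = 20 − 4 = 16.

16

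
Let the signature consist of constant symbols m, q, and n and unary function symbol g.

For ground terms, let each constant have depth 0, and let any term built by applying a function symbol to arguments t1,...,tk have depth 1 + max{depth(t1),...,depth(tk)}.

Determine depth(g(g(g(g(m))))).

depth(g(m)) = 1 + depth(m) = 1 + 0 = 1
depth(g(g(m))) = 1 + depth(g(m)) = 1 + 1 = 2
depth(g(g(g(m)))) = 1 + depth(g(g(m))) = 1 + 2 = 3
depth(g(g(g(g(m))))) = 1 + depth(g(g(g(m)))) = 1 + 3 = 4

4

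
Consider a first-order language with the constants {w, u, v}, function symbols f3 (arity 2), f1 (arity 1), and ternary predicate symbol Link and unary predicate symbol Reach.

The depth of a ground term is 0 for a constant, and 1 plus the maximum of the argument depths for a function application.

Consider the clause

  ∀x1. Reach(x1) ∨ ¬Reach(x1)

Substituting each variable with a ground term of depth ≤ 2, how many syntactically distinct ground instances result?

243

Ground terms of depth ≤ 2:
  If N_k denotes the number of depth-≤k ground terms, the 3 constants give N_0 = 3, and each function symbol of arity r contributes N_{k-1}^r new terms at level k: N_k = 3 + N_{k-1}^2 + N_{k-1}.
  N_0 = 3
  N_1 = 3 + 3^2 + 3 = 15
  N_2 = 3 + 15^2 + 15 = 243
So there are 243 ground terms available for substitution.
The variable x1 ranges independently over the available ground terms, and distinct assignments produce distinct instances.
Number of ground instances = 243.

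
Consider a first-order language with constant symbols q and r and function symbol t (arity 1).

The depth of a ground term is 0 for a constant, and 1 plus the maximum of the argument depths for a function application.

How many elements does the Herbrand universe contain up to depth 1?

4

Write N_k for the number of ground terms of depth ≤ k. A term of depth ≤ k is either a constant or a function symbol applied to arguments of depth ≤ k−1, so N_k = 2 + N_{k-1}.
N_0 = 2
N_1 = 2 + 2 = 4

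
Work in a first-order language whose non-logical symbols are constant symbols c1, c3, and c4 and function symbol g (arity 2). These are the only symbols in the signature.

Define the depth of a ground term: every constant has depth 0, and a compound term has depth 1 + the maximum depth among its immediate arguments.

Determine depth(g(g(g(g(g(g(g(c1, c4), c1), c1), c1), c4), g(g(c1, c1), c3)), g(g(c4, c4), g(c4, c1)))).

7

depth(g(c1, c4)) = 1 + max(0, 0) = 1
depth(g(g(c1, c4), c1)) = 1 + max(1, 0) = 2
depth(g(g(g(c1, c4), c1), c1)) = 1 + max(2, 0) = 3
depth(g(g(g(g(c1, c4), c1), c1), c1)) = 1 + max(3, 0) = 4
depth(g(g(g(g(g(c1, c4), c1), c1), c1), c4)) = 1 + max(4, 0) = 5
depth(g(c1, c1)) = 1 + max(0, 0) = 1
depth(g(g(c1, c1), c3)) = 1 + max(1, 0) = 2
depth(g(g(g(g(g(g(c1, c4), c1), c1), c1), c4), g(g(c1, c1), c3))) = 1 + max(5, 2) = 6
depth(g(c4, c4)) = 1 + max(0, 0) = 1
depth(g(c4, c1)) = 1 + max(0, 0) = 1
depth(g(g(c4, c4), g(c4, c1))) = 1 + max(1, 1) = 2
depth(g(g(g(g(g(g(g(c1, c4), c1), c1), c1), c4), g(g(c1, c1), c3)), g(g(c4, c4), g(c4, c1)))) = 1 + max(6, 2) = 7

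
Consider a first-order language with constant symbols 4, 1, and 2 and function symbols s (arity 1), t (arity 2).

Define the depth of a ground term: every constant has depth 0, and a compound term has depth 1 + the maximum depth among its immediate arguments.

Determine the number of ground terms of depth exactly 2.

228

Count level by level. With function symbols s/1, t/2, the terms of depth ≤ k are the 3 constants together with each function applied to depth-≤(k−1) tuples, so N_k = 3 + N_{k-1} + N_{k-1}^2.
N_0 = 3
N_1 = 3 + 3 + 3^2 = 15
N_2 = 3 + 15 + 15^2 = 243
Terms of depth exactly 2: N_2 − N_1 = 243 − 15 = 228.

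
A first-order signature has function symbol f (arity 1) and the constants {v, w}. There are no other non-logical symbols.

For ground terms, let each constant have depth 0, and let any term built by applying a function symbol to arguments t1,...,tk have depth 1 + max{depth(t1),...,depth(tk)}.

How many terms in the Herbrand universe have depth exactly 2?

2

Let N_k = |{terms of depth ≤ k}|. Then N_0 = 2 and N_k = 2 + N_{k-1} for k ≥ 1 (one summand per function symbol, arity giving the exponent).
N_0 = 2
N_1 = 2 + 2 = 4
N_2 = 2 + 4 = 6
Terms of depth exactly 2: N_2 − N_1 = 6 − 4 = 2.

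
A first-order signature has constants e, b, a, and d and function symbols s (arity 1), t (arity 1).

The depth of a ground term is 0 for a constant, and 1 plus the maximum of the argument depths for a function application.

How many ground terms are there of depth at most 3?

Write N_k for the number of ground terms of depth ≤ k. A term of depth ≤ k is either a constant or a function symbol applied to arguments of depth ≤ k−1, so N_k = 4 + N_{k-1} + N_{k-1}.
N_0 = 4
N_1 = 4 + 4 + 4 = 12
N_2 = 4 + 12 + 12 = 28
N_3 = 4 + 28 + 28 = 60

60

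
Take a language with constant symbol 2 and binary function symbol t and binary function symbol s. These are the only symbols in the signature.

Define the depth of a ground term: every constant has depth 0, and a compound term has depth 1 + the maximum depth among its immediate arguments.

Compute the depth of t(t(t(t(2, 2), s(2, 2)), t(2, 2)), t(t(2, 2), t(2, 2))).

4

depth(t(2, 2)) = 1 + max(0, 0) = 1
depth(s(2, 2)) = 1 + max(0, 0) = 1
depth(t(t(2, 2), s(2, 2))) = 1 + max(1, 1) = 2
depth(t(t(t(2, 2), s(2, 2)), t(2, 2))) = 1 + max(2, 1) = 3
depth(t(t(2, 2), t(2, 2))) = 1 + max(1, 1) = 2
depth(t(t(t(t(2, 2), s(2, 2)), t(2, 2)), t(t(2, 2), t(2, 2)))) = 1 + max(3, 2) = 4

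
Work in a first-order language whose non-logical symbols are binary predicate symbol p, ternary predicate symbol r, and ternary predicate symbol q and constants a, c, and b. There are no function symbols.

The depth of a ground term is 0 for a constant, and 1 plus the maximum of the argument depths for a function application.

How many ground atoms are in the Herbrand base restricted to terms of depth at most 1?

63

First count ground terms of depth ≤ 1.
With no function symbols every ground term is a constant, so there are exactly 3 ground terms at every depth bound.
N_0 = 3
N_1 = 3
Explicitly: a, c, b.
So |H| = 3.
Each predicate of arity r yields |H|^r ground atoms (one per choice of an r-tuple from H):
  p: 3^2 = 9;  r: 3^3 = 27;  q: 3^3 = 27
Total ground atoms: 9 + 27 + 27 = 63.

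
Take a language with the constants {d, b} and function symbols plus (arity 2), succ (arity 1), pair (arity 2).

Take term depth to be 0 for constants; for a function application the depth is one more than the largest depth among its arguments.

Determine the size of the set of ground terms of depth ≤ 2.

Count level by level. With function symbols plus/2, succ/1, pair/2, the terms of depth ≤ k are the 2 constants together with each function applied to depth-≤(k−1) tuples, so N_k = 2 + N_{k-1}^2 + N_{k-1} + N_{k-1}^2.
N_0 = 2
N_1 = 2 + 2^2 + 2 + 2^2 = 12
N_2 = 2 + 12^2 + 12 + 12^2 = 302

302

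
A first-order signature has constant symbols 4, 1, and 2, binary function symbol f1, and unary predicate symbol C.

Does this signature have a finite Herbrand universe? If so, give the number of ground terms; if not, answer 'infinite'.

infinite

The signature has at least one function symbol (f1, arity 2) and at least one constant (4).
Iterating f1 gives infinitely many distinct ground terms: 4, f1(4, 4), f1(f1(4, 4), f1(4, 4)), ...
So the Herbrand universe is infinite.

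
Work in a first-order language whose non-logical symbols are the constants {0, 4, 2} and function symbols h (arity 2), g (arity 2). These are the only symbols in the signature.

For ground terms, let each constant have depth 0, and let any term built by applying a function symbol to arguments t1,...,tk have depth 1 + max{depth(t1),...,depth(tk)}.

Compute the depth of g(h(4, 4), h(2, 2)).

2

depth(h(4, 4)) = 1 + max(0, 0) = 1
depth(h(2, 2)) = 1 + max(0, 0) = 1
depth(g(h(4, 4), h(2, 2))) = 1 + max(1, 1) = 2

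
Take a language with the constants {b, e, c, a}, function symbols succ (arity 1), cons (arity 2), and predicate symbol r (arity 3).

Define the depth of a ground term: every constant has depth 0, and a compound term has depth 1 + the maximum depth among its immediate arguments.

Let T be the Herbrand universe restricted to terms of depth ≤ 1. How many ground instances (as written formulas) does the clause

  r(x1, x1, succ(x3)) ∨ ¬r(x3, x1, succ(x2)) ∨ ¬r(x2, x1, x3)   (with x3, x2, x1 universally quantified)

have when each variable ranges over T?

Ground terms of depth ≤ 1:
  Let N_k = |{terms of depth ≤ k}|. Then N_0 = 4 and N_k = 4 + N_{k-1} + N_{k-1}^2 for k ≥ 1 (one summand per function symbol, arity giving the exponent).
  N_0 = 4
  N_1 = 4 + 4 + 4^2 = 24
So there are 24 ground terms available for substitution.
The clause has 3 distinct variables (x3, x2, x1), each appearing in the body. In the free term algebra distinct substitutions yield syntactically distinct ground instances.
Number of ground instances = 24^3 = 13824.

13824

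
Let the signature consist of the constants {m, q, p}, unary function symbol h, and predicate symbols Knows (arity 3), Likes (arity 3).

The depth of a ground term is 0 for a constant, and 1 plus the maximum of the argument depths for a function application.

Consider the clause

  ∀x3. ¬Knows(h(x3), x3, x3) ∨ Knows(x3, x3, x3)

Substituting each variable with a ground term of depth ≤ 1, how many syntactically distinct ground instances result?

6

Ground terms of depth ≤ 1:
  Write N_k for the number of ground terms of depth ≤ k. A term of depth ≤ k is either a constant or a function symbol applied to arguments of depth ≤ k−1, so N_k = 3 + N_{k-1}.
  N_0 = 3
  N_1 = 3 + 3 = 6
  Explicitly: m, q, p, h(m), h(q), h(p).
So there are 6 ground terms available for substitution.
The variable x3 ranges independently over the available ground terms, and distinct assignments produce distinct instances.
Number of ground instances = 6.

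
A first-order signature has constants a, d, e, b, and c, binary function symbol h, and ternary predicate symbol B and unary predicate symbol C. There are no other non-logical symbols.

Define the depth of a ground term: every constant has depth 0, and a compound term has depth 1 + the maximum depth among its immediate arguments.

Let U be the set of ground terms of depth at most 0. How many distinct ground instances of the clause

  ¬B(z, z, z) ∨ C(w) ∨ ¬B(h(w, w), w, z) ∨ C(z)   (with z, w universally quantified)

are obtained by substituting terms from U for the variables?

Ground terms of depth ≤ 0:
  Let N_k = |{terms of depth ≤ k}|. Then N_0 = 5 and N_k = 5 + N_{k-1}^2 for k ≥ 1 (one summand per function symbol, arity giving the exponent).
  N_0 = 5
  Explicitly: a, d, e, b, c.
So there are 5 ground terms available for substitution.
The body mentions every one of the 2 quantified variables; since ground terms form a free algebra, no two substitutions collapse to the same formula.
Number of ground instances = 5^2 = 25.

25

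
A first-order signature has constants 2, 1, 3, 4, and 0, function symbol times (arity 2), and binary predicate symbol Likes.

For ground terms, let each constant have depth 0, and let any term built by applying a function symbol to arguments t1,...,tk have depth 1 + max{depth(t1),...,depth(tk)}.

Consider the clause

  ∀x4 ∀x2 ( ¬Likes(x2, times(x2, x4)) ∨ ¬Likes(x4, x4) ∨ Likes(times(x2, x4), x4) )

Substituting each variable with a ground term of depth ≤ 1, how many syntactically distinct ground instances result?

Ground terms of depth ≤ 1:
  Count level by level. With function symbols times/2, the terms of depth ≤ k are the 5 constants together with each function applied to depth-≤(k−1) tuples, so N_k = 5 + N_{k-1}^2.
  N_0 = 5
  N_1 = 5 + 5^2 = 30
So there are 30 ground terms available for substitution.
Each of x4, x2 ranges independently over the available ground terms, and distinct assignments produce distinct instances.
Number of ground instances = 30^2 = 900.

900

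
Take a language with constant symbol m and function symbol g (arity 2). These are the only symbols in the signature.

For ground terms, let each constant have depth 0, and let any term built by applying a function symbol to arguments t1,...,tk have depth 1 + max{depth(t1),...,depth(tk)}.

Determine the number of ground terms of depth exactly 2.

Write N_k for the number of ground terms of depth ≤ k. A term of depth ≤ k is either a constant or a function symbol applied to arguments of depth ≤ k−1, so N_k = 1 + N_{k-1}^2.
N_0 = 1
N_1 = 1 + 1^2 = 2
N_2 = 1 + 2^2 = 5
Terms of depth exactly 2: N_2 − N_1 = 5 − 2 = 3.

3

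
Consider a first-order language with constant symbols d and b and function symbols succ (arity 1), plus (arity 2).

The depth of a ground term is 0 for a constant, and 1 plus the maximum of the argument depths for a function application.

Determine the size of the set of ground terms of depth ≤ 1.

8

Count level by level. With function symbols succ/1, plus/2, the terms of depth ≤ k are the 2 constants together with each function applied to depth-≤(k−1) tuples, so N_k = 2 + N_{k-1} + N_{k-1}^2.
N_0 = 2
N_1 = 2 + 2 + 2^2 = 8
Explicitly: d, b, succ(d), succ(b), plus(d, d), plus(d, b), plus(b, d), plus(b, b).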